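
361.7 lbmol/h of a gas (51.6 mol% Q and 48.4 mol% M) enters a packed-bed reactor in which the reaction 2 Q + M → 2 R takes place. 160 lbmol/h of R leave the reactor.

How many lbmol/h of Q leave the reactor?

26.6 lbmol/h

For R: n = n₀ + 2ξ → 160 = 0 + 2ξ, giving ξ = 80 lbmol/h.
Outlet amounts (n = n₀ + ν ξ):
  Q: 186.6 − 2(80) = 26.64
  M: 175.1 − 1(80) = 95.06
  R: 0 + 2(80) = 160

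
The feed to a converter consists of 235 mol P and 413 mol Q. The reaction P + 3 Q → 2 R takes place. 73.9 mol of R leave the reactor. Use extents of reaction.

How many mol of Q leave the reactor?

302 mol

For R: n = n₀ + 2ξ → 73.9 = 0 + 2ξ, giving ξ = 36.95 mol.
Outlet amounts (n = n₀ + ν ξ):
  P: 235 − 1(36.95) = 198.1
  Q: 413 − 3(36.95) = 302.1
  R: 0 + 2(36.95) = 73.9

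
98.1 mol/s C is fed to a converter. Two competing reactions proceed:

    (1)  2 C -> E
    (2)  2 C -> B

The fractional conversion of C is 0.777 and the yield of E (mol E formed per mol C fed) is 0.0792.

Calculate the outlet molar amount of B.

30.3 mol/s

Yield of E: 1ξ₁ / 98.1 = 0.0792 → ξ₁ = 7.77 mol/s.
Conversion of C: 2ξ₁ + 2ξ₂ = 0.777 × 98.1 = 76.22 → ξ₂ = 30.34 mol/s.
Outlet amounts (n = n₀ + Σ ν·ξ):
  C: 98.1 − 2(7.77) − 2(30.34) = 21.88
  E: 0 + 1(7.77) = 7.77
  B: 0 + 1(30.34) = 30.34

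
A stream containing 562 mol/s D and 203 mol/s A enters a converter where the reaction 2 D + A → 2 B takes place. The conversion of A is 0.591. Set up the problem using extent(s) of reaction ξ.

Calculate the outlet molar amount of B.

A reacted = 0.591 × 203 = 120 mol/s; ν_A = −1, so ξ = 120/1 = 120 mol/s.
Outlet amounts (n = n₀ + ν ξ):
  D: 562 − 2(120) = 322.1
  A: 203 − 1(120) = 83.03
  B: 0 + 2(120) = 239.9

240 mol/s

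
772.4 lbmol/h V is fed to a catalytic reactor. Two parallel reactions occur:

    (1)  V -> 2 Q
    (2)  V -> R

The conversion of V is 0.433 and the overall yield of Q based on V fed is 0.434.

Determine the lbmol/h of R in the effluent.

Yield of Q: 2ξ₁ / 772.4 = 0.434 → ξ₁ = 167.6 lbmol/h.
Conversion of V: 1ξ₁ + 1ξ₂ = 0.433 × 772.4 = 334.4 → ξ₂ = 166.8 lbmol/h.
Outlet amounts (n = n₀ + Σ ν·ξ):
  V: 772.4 − 1(167.6) − 1(166.8) = 438
  Q: 0 + 2(167.6) = 335.2
  R: 0 + 1(166.8) = 166.8

167 lbmol/h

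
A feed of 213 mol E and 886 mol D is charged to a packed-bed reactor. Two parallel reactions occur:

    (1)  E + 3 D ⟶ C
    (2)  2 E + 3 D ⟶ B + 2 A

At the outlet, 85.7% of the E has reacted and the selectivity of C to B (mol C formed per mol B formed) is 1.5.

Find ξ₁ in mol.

ξ₁ = 78.2 mol

Conversion of E: E consumed = 0.857 × 213 = 182.5 mol = 1ξ₁ + 2ξ₂.
Selectivity: 1ξ₁ / (1ξ₂) = 1.5 → ξ₁ = 1.5 ξ₂.
Substitute: (1·1.5 + 2) ξ₂ = 182.5 → ξ₂ = 52.15 mol, ξ₁ = 78.23 mol.
Outlet amounts (n = n₀ + Σ ν·ξ):
  E: 213 − 1(78.23) − 2(52.15) = 30.46
  D: 886 − 3(78.23) − 3(52.15) = 494.8
  C: 0 + 1(78.23) = 78.23
  B: 0 + 1(52.15) = 52.15
  A: 0 + 2(52.15) = 104.3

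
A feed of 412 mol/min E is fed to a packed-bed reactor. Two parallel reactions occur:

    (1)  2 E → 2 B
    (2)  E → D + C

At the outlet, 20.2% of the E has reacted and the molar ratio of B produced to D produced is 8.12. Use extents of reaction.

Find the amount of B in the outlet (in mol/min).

Conversion of E: E consumed = 0.202 × 412 = 83.22 mol/min = 2ξ₁ + 1ξ₂.
Selectivity: 2ξ₁ / (1ξ₂) = 8.12 → ξ₁ = 4.06 ξ₂.
Substitute: (2·4.06 + 1) ξ₂ = 83.22 → ξ₂ = 9.125 mol/min, ξ₁ = 37.05 mol/min.
Outlet amounts (n = n₀ + Σ ν·ξ):
  E: 412 − 2(37.05) − 1(9.125) = 328.8
  B: 0 + 2(37.05) = 74.1
  D: 0 + 1(9.125) = 9.125
  C: 0 + 1(9.125) = 9.125

74.1 mol/min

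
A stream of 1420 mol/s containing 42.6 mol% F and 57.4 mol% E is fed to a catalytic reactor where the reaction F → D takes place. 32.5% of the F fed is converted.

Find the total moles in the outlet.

1420 mol/s

F reacted = 0.325 × 604.9 = 196.6 mol/s; ν_F = −1, so ξ = 196.6/1 = 196.6 mol/s.
Outlet amounts (n = n₀ + ν ξ):
  F: 604.9 − 1(196.6) = 408.3
  D: 0 + 1(196.6) = 196.6
  E: 815.1 (inert)
Total out = 408.3 + 196.6 + 815.1 = 1420 mol/s.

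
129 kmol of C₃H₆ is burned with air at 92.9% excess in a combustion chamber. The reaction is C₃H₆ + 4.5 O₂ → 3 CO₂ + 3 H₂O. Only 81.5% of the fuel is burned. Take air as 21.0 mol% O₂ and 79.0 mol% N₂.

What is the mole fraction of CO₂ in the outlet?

Stoichiometric O₂ = 4.5 × 129 = 580.5 kmol; O₂ fed = 580.5 × 1.929 = 1120 kmol.
N₂ fed = 1120 × 79/21 = 4213 kmol.
Fuel reacted = 0.815 × 129 → ξ = 105.1 kmol.
Outlet (n = n₀ + ν ξ):
  C₃H₆: 129 − 1(105.1) = 23.87
  O₂: 1120 − 4.5(105.1) = 646.7
  N₂: 4213 (inert)
  CO₂: 0 + 3(105.1) = 315.4
  H₂O: 0 + 3(105.1) = 315.4
Total out = 5514 kmol; y_CO₂ = 315.4 / 5514 = 0.0572.

0.0572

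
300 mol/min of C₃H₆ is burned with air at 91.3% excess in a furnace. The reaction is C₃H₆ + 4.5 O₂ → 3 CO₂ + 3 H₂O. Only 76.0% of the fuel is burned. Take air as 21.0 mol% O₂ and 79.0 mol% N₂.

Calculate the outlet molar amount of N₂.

Stoichiometric O₂ = 4.5 × 300 = 1350 mol/min; O₂ fed = 1350 × 1.913 = 2583 mol/min.
N₂ fed = 2583 × 79/21 = 9715 mol/min.
Fuel reacted = 0.76 × 300 → ξ = 228 mol/min.
Outlet (n = n₀ + ν ξ):
  C₃H₆: 300 − 1(228) = 72
  O₂: 2583 − 4.5(228) = 1557
  N₂: 9715 (inert)
  CO₂: 0 + 3(228) = 684
  H₂O: 0 + 3(228) = 684

9720 mol/min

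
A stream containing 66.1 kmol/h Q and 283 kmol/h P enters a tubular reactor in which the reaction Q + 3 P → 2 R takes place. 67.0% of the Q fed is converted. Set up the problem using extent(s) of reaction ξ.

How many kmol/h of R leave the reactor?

88.6 kmol/h

Q reacted = 0.67 × 66.1 = 44.29 kmol/h; ν_Q = −1, so ξ = 44.29/1 = 44.29 kmol/h.
Outlet amounts (n = n₀ + ν ξ):
  Q: 66.1 − 1(44.29) = 21.81
  P: 283 − 3(44.29) = 150.1
  R: 0 + 2(44.29) = 88.57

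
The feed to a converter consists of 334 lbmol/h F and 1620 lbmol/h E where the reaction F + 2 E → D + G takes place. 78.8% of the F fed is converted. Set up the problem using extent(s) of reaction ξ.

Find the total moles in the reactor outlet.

F reacted = 0.788 × 334 = 263.2 lbmol/h; ν_F = −1, so ξ = 263.2/1 = 263.2 lbmol/h.
Outlet amounts (n = n₀ + ν ξ):
  F: 334 − 1(263.2) = 70.81
  E: 1620 − 2(263.2) = 1094
  D: 0 + 1(263.2) = 263.2
  G: 0 + 1(263.2) = 263.2
Total out = 70.81 + 1094 + 263.2 + 263.2 = 1691 lbmol/h.

1690 lbmol/h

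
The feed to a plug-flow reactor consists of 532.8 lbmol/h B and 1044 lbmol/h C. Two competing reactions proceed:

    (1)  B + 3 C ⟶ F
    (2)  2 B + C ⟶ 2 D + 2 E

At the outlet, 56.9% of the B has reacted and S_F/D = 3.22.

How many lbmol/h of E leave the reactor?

71.8 lbmol/h

Conversion of B: B consumed = 0.569 × 532.8 = 303.2 lbmol/h = 1ξ₁ + 2ξ₂.
Selectivity: 1ξ₁ / (2ξ₂) = 3.22 → ξ₁ = 6.44 ξ₂.
Substitute: (1·6.44 + 2) ξ₂ = 303.2 → ξ₂ = 35.92 lbmol/h, ξ₁ = 231.3 lbmol/h.
Outlet amounts (n = n₀ + Σ ν·ξ):
  B: 532.8 − 1(231.3) − 2(35.92) = 229.6
  C: 1044 − 3(231.3) − 1(35.92) = 314.1
  F: 0 + 1(231.3) = 231.3
  D: 0 + 2(35.92) = 71.84
  E: 0 + 2(35.92) = 71.84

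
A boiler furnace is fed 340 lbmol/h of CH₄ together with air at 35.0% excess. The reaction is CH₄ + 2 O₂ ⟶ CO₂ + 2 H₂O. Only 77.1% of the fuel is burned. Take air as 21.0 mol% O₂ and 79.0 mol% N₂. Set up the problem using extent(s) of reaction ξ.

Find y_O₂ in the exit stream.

0.0836

Stoichiometric O₂ = 2 × 340 = 680 lbmol/h; O₂ fed = 680 × 1.350 = 918 lbmol/h.
N₂ fed = 918 × 79/21 = 3453 lbmol/h.
Fuel reacted = 0.771 × 340 → ξ = 262.1 lbmol/h.
Outlet (n = n₀ + ν ξ):
  CH₄: 340 − 1(262.1) = 77.86
  O₂: 918 − 2(262.1) = 393.7
  N₂: 3453 (inert)
  CO₂: 0 + 1(262.1) = 262.1
  H₂O: 0 + 2(262.1) = 524.3
Total out = 4711 lbmol/h; y_O₂ = 393.7 / 4711 = 0.08357.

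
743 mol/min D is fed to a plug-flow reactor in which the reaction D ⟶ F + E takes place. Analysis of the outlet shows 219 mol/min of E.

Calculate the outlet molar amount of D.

524 mol/min

For E: n = n₀ + 1ξ → 219 = 0 + 1ξ, giving ξ = 219 mol/min.
Outlet amounts (n = n₀ + ν ξ):
  D: 743 − 1(219) = 524
  F: 0 + 1(219) = 219
  E: 0 + 1(219) = 219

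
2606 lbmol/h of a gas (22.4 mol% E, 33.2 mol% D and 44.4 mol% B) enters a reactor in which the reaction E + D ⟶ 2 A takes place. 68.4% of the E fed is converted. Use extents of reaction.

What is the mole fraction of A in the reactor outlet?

0.306

E reacted = 0.684 × 583.7 = 399.3 lbmol/h; ν_E = −1, so ξ = 399.3/1 = 399.3 lbmol/h.
Outlet amounts (n = n₀ + ν ξ):
  E: 583.7 − 1(399.3) = 184.5
  D: 865.2 − 1(399.3) = 465.9
  A: 0 + 2(399.3) = 798.6
  B: 1157 (inert)
Total out = 2606 lbmol/h; y_A = 798.6 / 2606 = 0.3064.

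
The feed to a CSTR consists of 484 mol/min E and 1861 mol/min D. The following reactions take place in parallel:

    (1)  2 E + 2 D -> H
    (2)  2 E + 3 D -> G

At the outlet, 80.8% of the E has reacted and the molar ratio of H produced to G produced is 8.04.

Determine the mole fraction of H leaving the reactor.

0.1

Conversion of E: E consumed = 0.808 × 484 = 391.1 mol/min = 2ξ₁ + 2ξ₂.
Selectivity: 1ξ₁ / (1ξ₂) = 8.04 → ξ₁ = 8.04 ξ₂.
Substitute: (2·8.04 + 2) ξ₂ = 391.1 → ξ₂ = 21.63 mol/min, ξ₁ = 173.9 mol/min.
Outlet amounts (n = n₀ + Σ ν·ξ):
  E: 484 − 2(173.9) − 2(21.63) = 92.93
  D: 1861 − 2(173.9) − 3(21.63) = 1448
  H: 0 + 1(173.9) = 173.9
  G: 0 + 1(21.63) = 21.63
Total out = 1737 mol/min; y_H = 173.9 / 1737 = 0.1001.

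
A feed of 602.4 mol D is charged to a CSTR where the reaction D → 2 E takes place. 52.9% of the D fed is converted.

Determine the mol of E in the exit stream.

D reacted = 0.529 × 602.4 = 318.7 mol; ν_D = −1, so ξ = 318.7/1 = 318.7 mol.
Outlet amounts (n = n₀ + ν ξ):
  D: 602.4 − 1(318.7) = 283.7
  E: 0 + 2(318.7) = 637.3

637 mol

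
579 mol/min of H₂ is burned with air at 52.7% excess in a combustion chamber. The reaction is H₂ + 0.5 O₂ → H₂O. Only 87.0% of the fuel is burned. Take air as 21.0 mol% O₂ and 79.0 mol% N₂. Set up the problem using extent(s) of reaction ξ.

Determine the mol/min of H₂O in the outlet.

504 mol/min

Stoichiometric O₂ = 0.5 × 579 = 289.5 mol/min; O₂ fed = 289.5 × 1.527 = 442.1 mol/min.
N₂ fed = 442.1 × 79/21 = 1663 mol/min.
Fuel reacted = 0.87 × 579 → ξ = 503.7 mol/min.
Outlet (n = n₀ + ν ξ):
  H₂: 579 − 1(503.7) = 75.27
  O₂: 442.1 − 0.5(503.7) = 190.2
  N₂: 1663 (inert)
  H₂O: 0 + 1(503.7) = 503.7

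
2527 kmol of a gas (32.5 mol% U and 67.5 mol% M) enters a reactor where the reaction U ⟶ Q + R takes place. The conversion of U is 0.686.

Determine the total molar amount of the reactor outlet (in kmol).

U reacted = 0.686 × 821.3 = 563.4 kmol; ν_U = −1, so ξ = 563.4/1 = 563.4 kmol.
Outlet amounts (n = n₀ + ν ξ):
  U: 821.3 − 1(563.4) = 257.9
  Q: 0 + 1(563.4) = 563.4
  R: 0 + 1(563.4) = 563.4
  M: 1706 (inert)
Total out = 257.9 + 563.4 + 563.4 + 1706 = 3090 kmol.

3090 kmol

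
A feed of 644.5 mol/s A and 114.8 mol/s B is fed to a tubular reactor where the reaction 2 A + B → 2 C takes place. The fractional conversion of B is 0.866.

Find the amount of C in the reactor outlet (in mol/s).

B reacted = 0.866 × 114.8 = 99.42 mol/s; ν_B = −1, so ξ = 99.42/1 = 99.42 mol/s.
Outlet amounts (n = n₀ + ν ξ):
  A: 644.5 − 2(99.42) = 445.7
  B: 114.8 − 1(99.42) = 15.38
  C: 0 + 2(99.42) = 198.8

199 mol/s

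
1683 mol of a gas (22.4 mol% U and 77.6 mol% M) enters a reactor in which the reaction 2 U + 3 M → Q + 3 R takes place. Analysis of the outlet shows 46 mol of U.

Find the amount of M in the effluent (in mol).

For U: n = n₀ − 2ξ → 46 = 377 − 2ξ, giving ξ = 165.5 mol.
Outlet amounts (n = n₀ + ν ξ):
  U: 377 − 2(165.5) = 46
  M: 1306 − 3(165.5) = 809.5
  Q: 0 + 1(165.5) = 165.5
  R: 0 + 3(165.5) = 496.5

810 mol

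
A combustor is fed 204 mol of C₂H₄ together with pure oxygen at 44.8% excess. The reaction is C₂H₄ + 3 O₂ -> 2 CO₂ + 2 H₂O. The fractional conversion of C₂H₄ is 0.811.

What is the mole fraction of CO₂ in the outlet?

Stoichiometric O₂ = 3 × 204 = 612 mol; O₂ fed = 612 × 1.448 = 886.2 mol.
Fuel reacted = 0.811 × 204 → ξ = 165.4 mol.
Outlet (n = n₀ + ν ξ):
  C₂H₄: 204 − 1(165.4) = 38.56
  O₂: 886.2 − 3(165.4) = 389.8
  CO₂: 0 + 2(165.4) = 330.9
  H₂O: 0 + 2(165.4) = 330.9
Total out = 1090 mol; y_CO₂ = 330.9 / 1090 = 0.3035.

0.304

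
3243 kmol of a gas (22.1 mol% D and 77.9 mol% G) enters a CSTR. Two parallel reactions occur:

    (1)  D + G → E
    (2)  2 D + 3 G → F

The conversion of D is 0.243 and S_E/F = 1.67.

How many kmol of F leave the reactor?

47.5 kmol

Conversion of D: D consumed = 0.243 × 716.7 = 174.2 kmol = 1ξ₁ + 2ξ₂.
Selectivity: 1ξ₁ / (1ξ₂) = 1.67 → ξ₁ = 1.67 ξ₂.
Substitute: (1·1.67 + 2) ξ₂ = 174.2 → ξ₂ = 47.45 kmol, ξ₁ = 79.25 kmol.
Outlet amounts (n = n₀ + Σ ν·ξ):
  D: 716.7 − 1(79.25) − 2(47.45) = 542.5
  G: 2526 − 1(79.25) − 3(47.45) = 2305
  E: 0 + 1(79.25) = 79.25
  F: 0 + 1(47.45) = 47.45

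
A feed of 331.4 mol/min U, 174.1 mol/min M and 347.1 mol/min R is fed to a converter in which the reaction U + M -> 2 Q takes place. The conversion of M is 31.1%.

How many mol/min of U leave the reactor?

M reacted = 0.311 × 174.1 = 54.15 mol/min; ν_M = −1, so ξ = 54.15/1 = 54.15 mol/min.
Outlet amounts (n = n₀ + ν ξ):
  U: 331.4 − 1(54.15) = 277.3
  M: 174.1 − 1(54.15) = 120
  Q: 0 + 2(54.15) = 108.3
  R: 347.1 (inert)

277 mol/min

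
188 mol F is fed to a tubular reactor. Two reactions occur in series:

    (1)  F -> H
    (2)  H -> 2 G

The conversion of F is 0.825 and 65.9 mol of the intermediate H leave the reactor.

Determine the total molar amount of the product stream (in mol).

277 mol

Conversion of F: F consumed = 1ξ₁ = 0.825 × 188 → ξ₁ = 155.1 mol.
H balance: n_H = 0 + 1ξ₁ − 1ξ₂ = 65.9 → ξ₂ = (1·155.1 − 65.9)/1 = 89.2 mol.
Outlet amounts (n = n₀ + Σ ν·ξ):
  F: 188 − 1(155.1) = 32.9
  H: 0 + 1(155.1) − 1(89.2) = 65.9
  G: 0 + 2(89.2) = 178.4
Total out = 32.9 + 65.9 + 178.4 = 277.2 mol.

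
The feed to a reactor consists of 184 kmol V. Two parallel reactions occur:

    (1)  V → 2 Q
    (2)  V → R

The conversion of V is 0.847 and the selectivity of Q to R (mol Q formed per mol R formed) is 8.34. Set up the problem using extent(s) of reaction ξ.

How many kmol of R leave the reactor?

30.1 kmol

Conversion of V: V consumed = 0.847 × 184 = 155.8 kmol = 1ξ₁ + 1ξ₂.
Selectivity: 2ξ₁ / (1ξ₂) = 8.34 → ξ₁ = 4.17 ξ₂.
Substitute: (1·4.17 + 1) ξ₂ = 155.8 → ξ₂ = 30.14 kmol, ξ₁ = 125.7 kmol.
Outlet amounts (n = n₀ + Σ ν·ξ):
  V: 184 − 1(125.7) − 1(30.14) = 28.15
  Q: 0 + 2(125.7) = 251.4
  R: 0 + 1(30.14) = 30.14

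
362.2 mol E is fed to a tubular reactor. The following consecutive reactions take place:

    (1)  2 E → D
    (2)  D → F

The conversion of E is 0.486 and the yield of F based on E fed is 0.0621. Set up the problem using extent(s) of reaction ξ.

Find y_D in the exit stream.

Conversion of E: E consumed = 2ξ₁ = 0.486 × 362.2 → ξ₁ = 88.01 mol.
Yield of F: 1ξ₂ / 362.2 = 0.0621 → ξ₂ = 22.49 mol.
Outlet amounts (n = n₀ + Σ ν·ξ):
  E: 362.2 − 2(88.01) = 186.2
  D: 0 + 1(88.01) − 1(22.49) = 65.52
  F: 0 + 1(22.49) = 22.49
Total out = 274.2 mol; y_D = 65.52 / 274.2 = 0.239.

0.239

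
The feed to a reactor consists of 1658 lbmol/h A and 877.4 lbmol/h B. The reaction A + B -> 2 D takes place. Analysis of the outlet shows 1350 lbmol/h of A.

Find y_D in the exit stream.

For A: n = n₀ − 1ξ → 1350 = 1658 − 1ξ, giving ξ = 308 lbmol/h.
Outlet amounts (n = n₀ + ν ξ):
  A: 1658 − 1(308) = 1350
  B: 877.4 − 1(308) = 569.4
  D: 0 + 2(308) = 616
Total out = 2535 lbmol/h; y_D = 616 / 2535 = 0.243.

0.243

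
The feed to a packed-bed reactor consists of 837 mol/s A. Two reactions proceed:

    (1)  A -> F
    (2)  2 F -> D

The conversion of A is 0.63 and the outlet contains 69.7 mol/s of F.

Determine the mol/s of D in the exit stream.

Conversion of A: A consumed = 1ξ₁ = 0.63 × 837 → ξ₁ = 527.3 mol/s.
F balance: n_F = 0 + 1ξ₁ − 2ξ₂ = 69.7 → ξ₂ = (1·527.3 − 69.7)/2 = 228.8 mol/s.
Outlet amounts (n = n₀ + Σ ν·ξ):
  A: 837 − 1(527.3) = 309.7
  F: 0 + 1(527.3) − 2(228.8) = 69.7
  D: 0 + 1(228.8) = 228.8

229 mol/s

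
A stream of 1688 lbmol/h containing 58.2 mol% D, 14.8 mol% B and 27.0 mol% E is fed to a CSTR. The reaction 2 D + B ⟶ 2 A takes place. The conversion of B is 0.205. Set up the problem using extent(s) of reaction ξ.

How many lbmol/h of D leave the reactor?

B reacted = 0.205 × 249.8 = 51.21 lbmol/h; ν_B = −1, so ξ = 51.21/1 = 51.21 lbmol/h.
Outlet amounts (n = n₀ + ν ξ):
  D: 982.4 − 2(51.21) = 880
  B: 249.8 − 1(51.21) = 198.6
  A: 0 + 2(51.21) = 102.4
  E: 455.8 (inert)

880 lbmol/h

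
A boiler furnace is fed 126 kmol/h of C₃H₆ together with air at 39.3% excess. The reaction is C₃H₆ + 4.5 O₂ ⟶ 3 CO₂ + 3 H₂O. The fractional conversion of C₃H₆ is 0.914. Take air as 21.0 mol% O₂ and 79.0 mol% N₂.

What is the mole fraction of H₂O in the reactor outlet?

0.0876

Stoichiometric O₂ = 4.5 × 126 = 567 kmol/h; O₂ fed = 567 × 1.393 = 789.8 kmol/h.
N₂ fed = 789.8 × 79/21 = 2971 kmol/h.
Fuel reacted = 0.914 × 126 → ξ = 115.2 kmol/h.
Outlet (n = n₀ + ν ξ):
  C₃H₆: 126 − 1(115.2) = 10.84
  O₂: 789.8 − 4.5(115.2) = 271.6
  N₂: 2971 (inert)
  CO₂: 0 + 3(115.2) = 345.5
  H₂O: 0 + 3(115.2) = 345.5
Total out = 3945 kmol/h; y_H₂O = 345.5 / 3945 = 0.08758.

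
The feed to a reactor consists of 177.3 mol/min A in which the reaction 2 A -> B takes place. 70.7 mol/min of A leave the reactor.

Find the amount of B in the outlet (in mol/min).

53.3 mol/min

For A: n = n₀ − 2ξ → 70.7 = 177.3 − 2ξ, giving ξ = 53.3 mol/min.
Outlet amounts (n = n₀ + ν ξ):
  A: 177.3 − 2(53.3) = 70.7
  B: 0 + 1(53.3) = 53.3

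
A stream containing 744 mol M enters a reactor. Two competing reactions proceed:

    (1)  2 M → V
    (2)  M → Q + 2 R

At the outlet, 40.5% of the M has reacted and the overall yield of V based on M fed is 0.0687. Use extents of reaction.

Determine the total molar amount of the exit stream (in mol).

1090 mol

Yield of V: 1ξ₁ / 744 = 0.0687 → ξ₁ = 51.11 mol.
Conversion of M: 2ξ₁ + 1ξ₂ = 0.405 × 744 = 301.3 → ξ₂ = 199.1 mol.
Outlet amounts (n = n₀ + Σ ν·ξ):
  M: 744 − 2(51.11) − 1(199.1) = 442.7
  V: 0 + 1(51.11) = 51.11
  Q: 0 + 1(199.1) = 199.1
  R: 0 + 2(199.1) = 398.2
Total out = 442.7 + 51.11 + 199.1 + 398.2 = 1091 mol.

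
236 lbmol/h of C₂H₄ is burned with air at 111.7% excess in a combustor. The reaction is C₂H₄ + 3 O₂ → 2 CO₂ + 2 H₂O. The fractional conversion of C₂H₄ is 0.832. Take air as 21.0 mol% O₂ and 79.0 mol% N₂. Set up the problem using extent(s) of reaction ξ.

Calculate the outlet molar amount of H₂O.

393 lbmol/h

Stoichiometric O₂ = 3 × 236 = 708 lbmol/h; O₂ fed = 708 × 2.117 = 1499 lbmol/h.
N₂ fed = 1499 × 79/21 = 5638 lbmol/h.
Fuel reacted = 0.832 × 236 → ξ = 196.4 lbmol/h.
Outlet (n = n₀ + ν ξ):
  C₂H₄: 236 − 1(196.4) = 39.65
  O₂: 1499 − 3(196.4) = 909.8
  N₂: 5638 (inert)
  CO₂: 0 + 2(196.4) = 392.7
  H₂O: 0 + 2(196.4) = 392.7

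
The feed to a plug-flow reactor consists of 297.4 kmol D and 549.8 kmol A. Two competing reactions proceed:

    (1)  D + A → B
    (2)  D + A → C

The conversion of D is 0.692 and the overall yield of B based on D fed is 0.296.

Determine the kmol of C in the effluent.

118 kmol

Yield of B: 1ξ₁ / 297.4 = 0.296 → ξ₁ = 88.03 kmol.
Conversion of D: 1ξ₁ + 1ξ₂ = 0.692 × 297.4 = 205.8 → ξ₂ = 117.8 kmol.
Outlet amounts (n = n₀ + Σ ν·ξ):
  D: 297.4 − 1(88.03) − 1(117.8) = 91.6
  A: 549.8 − 1(88.03) − 1(117.8) = 344
  B: 0 + 1(88.03) = 88.03
  C: 0 + 1(117.8) = 117.8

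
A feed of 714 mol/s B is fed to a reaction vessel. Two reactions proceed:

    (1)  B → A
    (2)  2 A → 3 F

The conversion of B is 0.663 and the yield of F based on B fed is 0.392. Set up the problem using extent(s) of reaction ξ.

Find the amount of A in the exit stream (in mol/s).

287 mol/s

Conversion of B: B consumed = 1ξ₁ = 0.663 × 714 → ξ₁ = 473.4 mol/s.
Yield of F: 3ξ₂ / 714 = 0.392 → ξ₂ = 93.3 mol/s.
Outlet amounts (n = n₀ + Σ ν·ξ):
  B: 714 − 1(473.4) = 240.6
  A: 0 + 1(473.4) − 2(93.3) = 286.8
  F: 0 + 3(93.3) = 279.9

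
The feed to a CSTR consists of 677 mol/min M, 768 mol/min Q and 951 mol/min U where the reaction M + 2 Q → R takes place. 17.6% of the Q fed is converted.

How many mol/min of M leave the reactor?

Q reacted = 0.176 × 768 = 135.2 mol/min; ν_Q = −2, so ξ = 135.2/2 = 67.58 mol/min.
Outlet amounts (n = n₀ + ν ξ):
  M: 677 − 1(67.58) = 609.4
  Q: 768 − 2(67.58) = 632.8
  R: 0 + 1(67.58) = 67.58
  U: 951 (inert)

609 mol/min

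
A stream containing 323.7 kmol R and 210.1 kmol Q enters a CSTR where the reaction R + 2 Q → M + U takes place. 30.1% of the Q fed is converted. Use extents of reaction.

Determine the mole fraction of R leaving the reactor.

0.582

Q reacted = 0.301 × 210.1 = 63.24 kmol; ν_Q = −2, so ξ = 63.24/2 = 31.62 kmol.
Outlet amounts (n = n₀ + ν ξ):
  R: 323.7 − 1(31.62) = 292.1
  Q: 210.1 − 2(31.62) = 146.9
  M: 0 + 1(31.62) = 31.62
  U: 0 + 1(31.62) = 31.62
Total out = 502.2 kmol; y_R = 292.1 / 502.2 = 0.5816.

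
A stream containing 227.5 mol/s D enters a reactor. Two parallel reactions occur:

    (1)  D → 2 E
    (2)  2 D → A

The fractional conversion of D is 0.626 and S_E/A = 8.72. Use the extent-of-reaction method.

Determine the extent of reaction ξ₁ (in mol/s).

ξ₁ = 97.6 mol/s

Conversion of D: D consumed = 0.626 × 227.5 = 142.4 mol/s = 1ξ₁ + 2ξ₂.
Selectivity: 2ξ₁ / (1ξ₂) = 8.72 → ξ₁ = 4.36 ξ₂.
Substitute: (1·4.36 + 2) ξ₂ = 142.4 → ξ₂ = 22.39 mol/s, ξ₁ = 97.63 mol/s.
Outlet amounts (n = n₀ + Σ ν·ξ):
  D: 227.5 − 1(97.63) − 2(22.39) = 85.09
  E: 0 + 2(97.63) = 195.3
  A: 0 + 1(22.39) = 22.39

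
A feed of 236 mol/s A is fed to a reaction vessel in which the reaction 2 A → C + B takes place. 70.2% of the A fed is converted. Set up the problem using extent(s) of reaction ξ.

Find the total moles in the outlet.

236 mol/s

A reacted = 0.702 × 236 = 165.7 mol/s; ν_A = −2, so ξ = 165.7/2 = 82.84 mol/s.
Outlet amounts (n = n₀ + ν ξ):
  A: 236 − 2(82.84) = 70.33
  C: 0 + 1(82.84) = 82.84
  B: 0 + 1(82.84) = 82.84
Total out = 70.33 + 82.84 + 82.84 = 236 mol/s.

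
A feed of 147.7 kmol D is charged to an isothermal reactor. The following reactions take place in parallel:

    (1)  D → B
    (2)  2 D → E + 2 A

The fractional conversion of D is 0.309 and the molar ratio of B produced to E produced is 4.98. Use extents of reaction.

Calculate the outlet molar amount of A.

Conversion of D: D consumed = 0.309 × 147.7 = 45.64 kmol = 1ξ₁ + 2ξ₂.
Selectivity: 1ξ₁ / (1ξ₂) = 4.98 → ξ₁ = 4.98 ξ₂.
Substitute: (1·4.98 + 2) ξ₂ = 45.64 → ξ₂ = 6.539 kmol, ξ₁ = 32.56 kmol.
Outlet amounts (n = n₀ + Σ ν·ξ):
  D: 147.7 − 1(32.56) − 2(6.539) = 102.1
  B: 0 + 1(32.56) = 32.56
  E: 0 + 1(6.539) = 6.539
  A: 0 + 2(6.539) = 13.08

13.1 kmol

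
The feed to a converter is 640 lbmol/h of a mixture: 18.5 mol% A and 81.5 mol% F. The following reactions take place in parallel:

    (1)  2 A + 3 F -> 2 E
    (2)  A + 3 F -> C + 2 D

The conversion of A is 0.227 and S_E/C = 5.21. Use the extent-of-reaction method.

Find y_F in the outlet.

Conversion of A: A consumed = 0.227 × 118.4 = 26.88 lbmol/h = 2ξ₁ + 1ξ₂.
Selectivity: 2ξ₁ / (1ξ₂) = 5.21 → ξ₁ = 2.605 ξ₂.
Substitute: (2·2.605 + 1) ξ₂ = 26.88 → ξ₂ = 4.328 lbmol/h, ξ₁ = 11.27 lbmol/h.
Outlet amounts (n = n₀ + Σ ν·ξ):
  A: 118.4 − 2(11.27) − 1(4.328) = 91.52
  F: 521.6 − 3(11.27) − 3(4.328) = 474.8
  E: 0 + 2(11.27) = 22.55
  C: 0 + 1(4.328) = 4.328
  D: 0 + 2(4.328) = 8.656
Total out = 601.8 lbmol/h; y_F = 474.8 / 601.8 = 0.7889.

0.789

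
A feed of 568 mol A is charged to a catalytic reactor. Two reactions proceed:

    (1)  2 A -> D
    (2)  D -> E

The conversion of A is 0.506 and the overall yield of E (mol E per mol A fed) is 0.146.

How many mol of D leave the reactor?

60.8 mol

Conversion of A: A consumed = 2ξ₁ = 0.506 × 568 → ξ₁ = 143.7 mol.
Yield of E: 1ξ₂ / 568 = 0.146 → ξ₂ = 82.93 mol.
Outlet amounts (n = n₀ + Σ ν·ξ):
  A: 568 − 2(143.7) = 280.6
  D: 0 + 1(143.7) − 1(82.93) = 60.78
  E: 0 + 1(82.93) = 82.93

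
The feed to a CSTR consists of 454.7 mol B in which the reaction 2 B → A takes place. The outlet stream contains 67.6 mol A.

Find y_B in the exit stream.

0.825

For A: n = n₀ + 1ξ → 67.6 = 0 + 1ξ, giving ξ = 67.6 mol.
Outlet amounts (n = n₀ + ν ξ):
  B: 454.7 − 2(67.6) = 319.5
  A: 0 + 1(67.6) = 67.6
Total out = 387.1 mol; y_B = 319.5 / 387.1 = 0.8254.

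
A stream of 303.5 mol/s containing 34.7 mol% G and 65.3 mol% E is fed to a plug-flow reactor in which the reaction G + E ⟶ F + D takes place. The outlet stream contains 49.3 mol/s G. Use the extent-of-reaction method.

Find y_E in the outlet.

For G: n = n₀ − 1ξ → 49.3 = 105.3 − 1ξ, giving ξ = 56.01 mol/s.
Outlet amounts (n = n₀ + ν ξ):
  G: 105.3 − 1(56.01) = 49.3
  E: 198.2 − 1(56.01) = 142.2
  F: 0 + 1(56.01) = 56.01
  D: 0 + 1(56.01) = 56.01
Total out = 303.5 mol/s; y_E = 142.2 / 303.5 = 0.4684.

0.468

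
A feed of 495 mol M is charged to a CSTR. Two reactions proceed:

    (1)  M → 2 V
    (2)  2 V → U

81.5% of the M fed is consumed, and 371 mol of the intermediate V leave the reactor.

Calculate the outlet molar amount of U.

218 mol

Conversion of M: M consumed = 1ξ₁ = 0.815 × 495 → ξ₁ = 403.4 mol.
V balance: n_V = 0 + 2ξ₁ − 2ξ₂ = 371 → ξ₂ = (2·403.4 − 371)/2 = 217.9 mol.
Outlet amounts (n = n₀ + Σ ν·ξ):
  M: 495 − 1(403.4) = 91.58
  V: 0 + 2(403.4) − 2(217.9) = 371
  U: 0 + 1(217.9) = 217.9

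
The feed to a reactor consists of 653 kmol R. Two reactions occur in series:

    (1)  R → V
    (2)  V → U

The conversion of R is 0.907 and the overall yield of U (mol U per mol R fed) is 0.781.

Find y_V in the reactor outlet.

0.126

Conversion of R: R consumed = 1ξ₁ = 0.907 × 653 → ξ₁ = 592.3 kmol.
Yield of U: 1ξ₂ / 653 = 0.781 → ξ₂ = 510 kmol.
Outlet amounts (n = n₀ + Σ ν·ξ):
  R: 653 − 1(592.3) = 60.73
  V: 0 + 1(592.3) − 1(510) = 82.28
  U: 0 + 1(510) = 510
Total out = 653 kmol; y_V = 82.28 / 653 = 0.126.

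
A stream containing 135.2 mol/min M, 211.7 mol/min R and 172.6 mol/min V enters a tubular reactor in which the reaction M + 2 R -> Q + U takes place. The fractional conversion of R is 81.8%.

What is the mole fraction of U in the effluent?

0.2

R reacted = 0.818 × 211.7 = 173.2 mol/min; ν_R = −2, so ξ = 173.2/2 = 86.59 mol/min.
Outlet amounts (n = n₀ + ν ξ):
  M: 135.2 − 1(86.59) = 48.61
  R: 211.7 − 2(86.59) = 38.53
  Q: 0 + 1(86.59) = 86.59
  U: 0 + 1(86.59) = 86.59
  V: 172.6 (inert)
Total out = 432.9 mol/min; y_U = 86.59 / 432.9 = 0.2.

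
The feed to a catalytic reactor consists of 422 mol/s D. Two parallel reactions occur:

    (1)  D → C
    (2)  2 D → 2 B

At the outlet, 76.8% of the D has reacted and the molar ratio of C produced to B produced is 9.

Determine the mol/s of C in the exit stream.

Conversion of D: D consumed = 0.768 × 422 = 324.1 mol/s = 1ξ₁ + 2ξ₂.
Selectivity: 1ξ₁ / (2ξ₂) = 9 → ξ₁ = 18 ξ₂.
Substitute: (1·18 + 2) ξ₂ = 324.1 → ξ₂ = 16.2 mol/s, ξ₁ = 291.7 mol/s.
Outlet amounts (n = n₀ + Σ ν·ξ):
  D: 422 − 1(291.7) − 2(16.2) = 97.9
  C: 0 + 1(291.7) = 291.7
  B: 0 + 2(16.2) = 32.41

292 mol/s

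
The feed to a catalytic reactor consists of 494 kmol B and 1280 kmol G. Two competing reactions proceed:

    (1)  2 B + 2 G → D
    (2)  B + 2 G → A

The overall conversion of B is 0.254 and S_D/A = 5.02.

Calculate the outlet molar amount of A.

11.4 kmol

Conversion of B: B consumed = 0.254 × 494 = 125.5 kmol = 2ξ₁ + 1ξ₂.
Selectivity: 1ξ₁ / (1ξ₂) = 5.02 → ξ₁ = 5.02 ξ₂.
Substitute: (2·5.02 + 1) ξ₂ = 125.5 → ξ₂ = 11.37 kmol, ξ₁ = 57.06 kmol.
Outlet amounts (n = n₀ + Σ ν·ξ):
  B: 494 − 2(57.06) − 1(11.37) = 368.5
  G: 1280 − 2(57.06) − 2(11.37) = 1143
  D: 0 + 1(57.06) = 57.06
  A: 0 + 1(11.37) = 11.37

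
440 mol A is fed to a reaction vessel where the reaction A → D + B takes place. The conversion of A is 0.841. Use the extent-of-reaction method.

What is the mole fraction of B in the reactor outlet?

A reacted = 0.841 × 440 = 370 mol; ν_A = −1, so ξ = 370/1 = 370 mol.
Outlet amounts (n = n₀ + ν ξ):
  A: 440 − 1(370) = 69.96
  D: 0 + 1(370) = 370
  B: 0 + 1(370) = 370
Total out = 810 mol; y_B = 370 / 810 = 0.4568.

0.457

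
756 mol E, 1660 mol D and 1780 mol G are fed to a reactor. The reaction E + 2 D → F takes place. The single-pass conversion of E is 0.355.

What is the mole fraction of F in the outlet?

E reacted = 0.355 × 756 = 268.4 mol; ν_E = −1, so ξ = 268.4/1 = 268.4 mol.
Outlet amounts (n = n₀ + ν ξ):
  E: 756 − 1(268.4) = 487.6
  D: 1660 − 2(268.4) = 1123
  F: 0 + 1(268.4) = 268.4
  G: 1780 (inert)
Total out = 3659 mol; y_F = 268.4 / 3659 = 0.07334.

0.0733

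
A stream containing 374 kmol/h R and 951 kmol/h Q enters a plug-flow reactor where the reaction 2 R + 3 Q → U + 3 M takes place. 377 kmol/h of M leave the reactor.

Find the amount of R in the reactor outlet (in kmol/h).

123 kmol/h

For M: n = n₀ + 3ξ → 377 = 0 + 3ξ, giving ξ = 125.7 kmol/h.
Outlet amounts (n = n₀ + ν ξ):
  R: 374 − 2(125.7) = 122.7
  Q: 951 − 3(125.7) = 574
  U: 0 + 1(125.7) = 125.7
  M: 0 + 3(125.7) = 377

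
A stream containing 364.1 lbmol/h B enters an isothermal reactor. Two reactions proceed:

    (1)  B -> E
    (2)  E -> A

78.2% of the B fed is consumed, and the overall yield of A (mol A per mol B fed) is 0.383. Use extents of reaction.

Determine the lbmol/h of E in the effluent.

145 lbmol/h

Conversion of B: B consumed = 1ξ₁ = 0.782 × 364.1 → ξ₁ = 284.7 lbmol/h.
Yield of A: 1ξ₂ / 364.1 = 0.383 → ξ₂ = 139.5 lbmol/h.
Outlet amounts (n = n₀ + Σ ν·ξ):
  B: 364.1 − 1(284.7) = 79.37
  E: 0 + 1(284.7) − 1(139.5) = 145.3
  A: 0 + 1(139.5) = 139.5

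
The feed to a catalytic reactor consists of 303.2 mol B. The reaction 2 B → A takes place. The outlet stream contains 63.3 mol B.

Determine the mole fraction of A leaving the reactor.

For B: n = n₀ − 2ξ → 63.3 = 303.2 − 2ξ, giving ξ = 119.9 mol.
Outlet amounts (n = n₀ + ν ξ):
  B: 303.2 − 2(119.9) = 63.3
  A: 0 + 1(119.9) = 119.9
Total out = 183.2 mol; y_A = 119.9 / 183.2 = 0.6546.

0.655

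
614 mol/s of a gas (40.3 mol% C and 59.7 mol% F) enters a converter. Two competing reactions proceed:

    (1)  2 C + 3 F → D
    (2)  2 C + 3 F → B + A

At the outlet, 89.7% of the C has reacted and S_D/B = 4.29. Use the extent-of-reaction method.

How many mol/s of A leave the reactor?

21 mol/s

Conversion of C: C consumed = 0.897 × 247.4 = 222 mol/s = 2ξ₁ + 2ξ₂.
Selectivity: 1ξ₁ / (1ξ₂) = 4.29 → ξ₁ = 4.29 ξ₂.
Substitute: (2·4.29 + 2) ξ₂ = 222 → ξ₂ = 20.98 mol/s, ξ₁ = 90 mol/s.
Outlet amounts (n = n₀ + Σ ν·ξ):
  C: 247.4 − 2(90) − 2(20.98) = 25.49
  F: 366.6 − 3(90) − 3(20.98) = 33.62
  D: 0 + 1(90) = 90
  B: 0 + 1(20.98) = 20.98
  A: 0 + 1(20.98) = 20.98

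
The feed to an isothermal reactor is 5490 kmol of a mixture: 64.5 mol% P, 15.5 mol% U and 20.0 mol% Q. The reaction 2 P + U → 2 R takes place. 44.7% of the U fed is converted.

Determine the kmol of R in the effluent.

761 kmol

U reacted = 0.447 × 851 = 380.4 kmol; ν_U = −1, so ξ = 380.4/1 = 380.4 kmol.
Outlet amounts (n = n₀ + ν ξ):
  P: 3541 − 2(380.4) = 2780
  U: 851 − 1(380.4) = 470.6
  R: 0 + 2(380.4) = 760.7
  Q: 1098 (inert)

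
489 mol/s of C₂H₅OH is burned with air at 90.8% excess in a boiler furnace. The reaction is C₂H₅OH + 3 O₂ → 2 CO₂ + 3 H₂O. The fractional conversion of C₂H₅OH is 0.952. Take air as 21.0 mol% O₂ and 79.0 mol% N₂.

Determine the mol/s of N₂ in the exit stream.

Stoichiometric O₂ = 3 × 489 = 1467 mol/s; O₂ fed = 1467 × 1.908 = 2799 mol/s.
N₂ fed = 2799 × 79/21 = 10530 mol/s.
Fuel reacted = 0.952 × 489 → ξ = 465.5 mol/s.
Outlet (n = n₀ + ν ξ):
  C₂H₅OH: 489 − 1(465.5) = 23.47
  O₂: 2799 − 3(465.5) = 1402
  N₂: 10530 (inert)
  CO₂: 0 + 2(465.5) = 931.1
  H₂O: 0 + 3(465.5) = 1397

10500 mol/s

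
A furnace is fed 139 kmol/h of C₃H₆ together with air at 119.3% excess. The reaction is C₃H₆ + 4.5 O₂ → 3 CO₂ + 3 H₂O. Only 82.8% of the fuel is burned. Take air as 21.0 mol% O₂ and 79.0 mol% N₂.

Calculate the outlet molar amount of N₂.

Stoichiometric O₂ = 4.5 × 139 = 625.5 kmol/h; O₂ fed = 625.5 × 2.193 = 1372 kmol/h.
N₂ fed = 1372 × 79/21 = 5160 kmol/h.
Fuel reacted = 0.828 × 139 → ξ = 115.1 kmol/h.
Outlet (n = n₀ + ν ξ):
  C₃H₆: 139 − 1(115.1) = 23.91
  O₂: 1372 − 4.5(115.1) = 853.8
  N₂: 5160 (inert)
  CO₂: 0 + 3(115.1) = 345.3
  H₂O: 0 + 3(115.1) = 345.3

5160 kmol/h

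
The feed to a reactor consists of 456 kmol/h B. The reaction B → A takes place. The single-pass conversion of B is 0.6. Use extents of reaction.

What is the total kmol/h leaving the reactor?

456 kmol/h

B reacted = 0.6 × 456 = 273.6 kmol/h; ν_B = −1, so ξ = 273.6/1 = 273.6 kmol/h.
Outlet amounts (n = n₀ + ν ξ):
  B: 456 − 1(273.6) = 182.4
  A: 0 + 1(273.6) = 273.6
Total out = 182.4 + 273.6 = 456 kmol/h.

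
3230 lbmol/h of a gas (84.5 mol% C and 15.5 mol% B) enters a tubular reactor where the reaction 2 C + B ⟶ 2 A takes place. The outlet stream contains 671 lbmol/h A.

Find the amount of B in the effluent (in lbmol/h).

For A: n = n₀ + 2ξ → 671 = 0 + 2ξ, giving ξ = 335.5 lbmol/h.
Outlet amounts (n = n₀ + ν ξ):
  C: 2729 − 2(335.5) = 2058
  B: 500.6 − 1(335.5) = 165.1
  A: 0 + 2(335.5) = 671

165 lbmol/h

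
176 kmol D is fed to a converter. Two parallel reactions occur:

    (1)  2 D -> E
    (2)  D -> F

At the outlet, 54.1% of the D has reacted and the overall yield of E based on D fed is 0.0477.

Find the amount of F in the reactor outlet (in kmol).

Yield of E: 1ξ₁ / 176 = 0.0477 → ξ₁ = 8.395 kmol.
Conversion of D: 2ξ₁ + 1ξ₂ = 0.541 × 176 = 95.22 → ξ₂ = 78.43 kmol.
Outlet amounts (n = n₀ + Σ ν·ξ):
  D: 176 − 2(8.395) − 1(78.43) = 80.78
  E: 0 + 1(8.395) = 8.395
  F: 0 + 1(78.43) = 78.43

78.4 kmol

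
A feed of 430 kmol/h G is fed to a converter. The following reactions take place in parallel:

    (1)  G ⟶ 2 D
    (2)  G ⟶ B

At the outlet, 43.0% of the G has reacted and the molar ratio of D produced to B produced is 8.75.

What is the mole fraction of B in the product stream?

Conversion of G: G consumed = 0.43 × 430 = 184.9 kmol/h = 1ξ₁ + 1ξ₂.
Selectivity: 2ξ₁ / (1ξ₂) = 8.75 → ξ₁ = 4.375 ξ₂.
Substitute: (1·4.375 + 1) ξ₂ = 184.9 → ξ₂ = 34.4 kmol/h, ξ₁ = 150.5 kmol/h.
Outlet amounts (n = n₀ + Σ ν·ξ):
  G: 430 − 1(150.5) − 1(34.4) = 245.1
  D: 0 + 2(150.5) = 301
  B: 0 + 1(34.4) = 34.4
Total out = 580.5 kmol/h; y_B = 34.4 / 580.5 = 0.05926.

0.0593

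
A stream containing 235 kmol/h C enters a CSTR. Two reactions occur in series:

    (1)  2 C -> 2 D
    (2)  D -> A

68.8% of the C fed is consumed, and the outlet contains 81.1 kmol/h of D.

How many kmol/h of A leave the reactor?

Conversion of C: C consumed = 2ξ₁ = 0.688 × 235 → ξ₁ = 80.84 kmol/h.
D balance: n_D = 0 + 2ξ₁ − 1ξ₂ = 81.1 → ξ₂ = (2·80.84 − 81.1)/1 = 80.58 kmol/h.
Outlet amounts (n = n₀ + Σ ν·ξ):
  C: 235 − 2(80.84) = 73.32
  D: 0 + 2(80.84) − 1(80.58) = 81.1
  A: 0 + 1(80.58) = 80.58

80.6 kmol/h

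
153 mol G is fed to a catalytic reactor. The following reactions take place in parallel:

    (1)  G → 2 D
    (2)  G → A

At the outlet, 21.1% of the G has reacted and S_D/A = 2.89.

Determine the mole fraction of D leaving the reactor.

0.222

Conversion of G: G consumed = 0.211 × 153 = 32.28 mol = 1ξ₁ + 1ξ₂.
Selectivity: 2ξ₁ / (1ξ₂) = 2.89 → ξ₁ = 1.445 ξ₂.
Substitute: (1·1.445 + 1) ξ₂ = 32.28 → ξ₂ = 13.2 mol, ξ₁ = 19.08 mol.
Outlet amounts (n = n₀ + Σ ν·ξ):
  G: 153 − 1(19.08) − 1(13.2) = 120.7
  D: 0 + 2(19.08) = 38.16
  A: 0 + 1(13.2) = 13.2
Total out = 172.1 mol; y_D = 38.16 / 172.1 = 0.2218.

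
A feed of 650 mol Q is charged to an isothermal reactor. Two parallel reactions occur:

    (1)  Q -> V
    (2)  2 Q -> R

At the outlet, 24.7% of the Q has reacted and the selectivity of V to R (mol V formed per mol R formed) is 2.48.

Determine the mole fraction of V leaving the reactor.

Conversion of Q: Q consumed = 0.247 × 650 = 160.6 mol = 1ξ₁ + 2ξ₂.
Selectivity: 1ξ₁ / (1ξ₂) = 2.48 → ξ₁ = 2.48 ξ₂.
Substitute: (1·2.48 + 2) ξ₂ = 160.6 → ξ₂ = 35.84 mol, ξ₁ = 88.88 mol.
Outlet amounts (n = n₀ + Σ ν·ξ):
  Q: 650 − 1(88.88) − 2(35.84) = 489.4
  V: 0 + 1(88.88) = 88.88
  R: 0 + 1(35.84) = 35.84
Total out = 614.2 mol; y_V = 88.88 / 614.2 = 0.1447.

0.145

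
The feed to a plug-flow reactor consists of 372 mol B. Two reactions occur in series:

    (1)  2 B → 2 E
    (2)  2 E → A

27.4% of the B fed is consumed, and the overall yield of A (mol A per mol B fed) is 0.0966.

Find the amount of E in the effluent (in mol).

Conversion of B: B consumed = 2ξ₁ = 0.274 × 372 → ξ₁ = 50.96 mol.
Yield of A: 1ξ₂ / 372 = 0.0966 → ξ₂ = 35.94 mol.
Outlet amounts (n = n₀ + Σ ν·ξ):
  B: 372 − 2(50.96) = 270.1
  E: 0 + 2(50.96) − 2(35.94) = 30.06
  A: 0 + 1(35.94) = 35.94

30.1 mol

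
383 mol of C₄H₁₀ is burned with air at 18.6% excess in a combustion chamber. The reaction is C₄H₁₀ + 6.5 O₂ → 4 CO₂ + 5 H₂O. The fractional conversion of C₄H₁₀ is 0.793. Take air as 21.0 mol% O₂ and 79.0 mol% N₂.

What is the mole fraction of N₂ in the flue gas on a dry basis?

0.83

Stoichiometric O₂ = 6.5 × 383 = 2490 mol; O₂ fed = 2490 × 1.186 = 2953 mol.
N₂ fed = 2953 × 79/21 = 11110 mol.
Fuel reacted = 0.793 × 383 → ξ = 303.7 mol.
Outlet (n = n₀ + ν ξ):
  C₄H₁₀: 383 − 1(303.7) = 79.28
  O₂: 2953 − 6.5(303.7) = 978.4
  N₂: 11110 (inert)
  CO₂: 0 + 4(303.7) = 1215
  H₂O: 0 + 5(303.7) = 1519
Dry total = 13380 mol; y_N₂ (dry) = 11110 / 13380 = 0.8302.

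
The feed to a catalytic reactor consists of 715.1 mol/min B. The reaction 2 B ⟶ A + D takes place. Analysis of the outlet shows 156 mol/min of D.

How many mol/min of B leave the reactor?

For D: n = n₀ + 1ξ → 156 = 0 + 1ξ, giving ξ = 156 mol/min.
Outlet amounts (n = n₀ + ν ξ):
  B: 715.1 − 2(156) = 403.1
  A: 0 + 1(156) = 156
  D: 0 + 1(156) = 156

403 mol/min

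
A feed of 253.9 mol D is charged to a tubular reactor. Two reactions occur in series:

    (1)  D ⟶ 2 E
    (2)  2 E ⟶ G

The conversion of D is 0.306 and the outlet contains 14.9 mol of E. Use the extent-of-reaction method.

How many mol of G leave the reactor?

Conversion of D: D consumed = 1ξ₁ = 0.306 × 253.9 → ξ₁ = 77.69 mol.
E balance: n_E = 0 + 2ξ₁ − 2ξ₂ = 14.9 → ξ₂ = (2·77.69 − 14.9)/2 = 70.24 mol.
Outlet amounts (n = n₀ + Σ ν·ξ):
  D: 253.9 − 1(77.69) = 176.2
  E: 0 + 2(77.69) − 2(70.24) = 14.9
  G: 0 + 1(70.24) = 70.24

70.2 mol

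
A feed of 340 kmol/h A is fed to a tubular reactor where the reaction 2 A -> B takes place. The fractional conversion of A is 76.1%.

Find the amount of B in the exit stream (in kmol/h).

129 kmol/h

A reacted = 0.761 × 340 = 258.7 kmol/h; ν_A = −2, so ξ = 258.7/2 = 129.4 kmol/h.
Outlet amounts (n = n₀ + ν ξ):
  A: 340 − 2(129.4) = 81.26
  B: 0 + 1(129.4) = 129.4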